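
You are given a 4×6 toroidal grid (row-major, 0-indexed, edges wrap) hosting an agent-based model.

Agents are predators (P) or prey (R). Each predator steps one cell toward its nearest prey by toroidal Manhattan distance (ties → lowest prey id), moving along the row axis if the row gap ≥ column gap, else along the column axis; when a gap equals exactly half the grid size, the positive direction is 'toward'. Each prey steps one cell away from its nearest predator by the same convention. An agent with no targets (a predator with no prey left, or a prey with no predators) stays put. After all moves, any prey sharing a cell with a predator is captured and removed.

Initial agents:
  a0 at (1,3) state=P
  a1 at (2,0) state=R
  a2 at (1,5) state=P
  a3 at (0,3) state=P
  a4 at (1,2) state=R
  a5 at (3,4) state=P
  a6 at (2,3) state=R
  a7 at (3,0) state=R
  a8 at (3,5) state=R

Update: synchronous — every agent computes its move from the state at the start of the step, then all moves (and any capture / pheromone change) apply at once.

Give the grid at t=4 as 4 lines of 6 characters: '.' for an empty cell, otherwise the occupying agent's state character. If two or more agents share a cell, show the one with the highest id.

t=1: a0@(1,2):P a1@(3,0):R a2@(2,5):P a3@(1,3):P a4@(1,1):R a5@(3,5):P a6@(3,3):R a7@(3,1):R a8@(3,0):R
t=2: a0@(1,1):P a1@(3,1):R a2@(3,5):P a3@(1,2):P a4@(1,0):R a5@(3,0):P a6@(2,3):R a7@(3,2):R a8@(3,1):R
t=3: a0@(1,0):P a1@(3,2):R a2@(3,0):P a3@(1,1):P a4@(1,5):R a5@(3,1):P a6@(3,3):R a7@(2,2):R a8@(3,2):R
t=4: a0@(1,5):P a1@(3,3):R a2@(3,1):P a3@(1,0):P a4@(1,4):R a5@(3,2):P a6@(3,4):R a8@(3,3):R

......
P...RP
......
.PPRR.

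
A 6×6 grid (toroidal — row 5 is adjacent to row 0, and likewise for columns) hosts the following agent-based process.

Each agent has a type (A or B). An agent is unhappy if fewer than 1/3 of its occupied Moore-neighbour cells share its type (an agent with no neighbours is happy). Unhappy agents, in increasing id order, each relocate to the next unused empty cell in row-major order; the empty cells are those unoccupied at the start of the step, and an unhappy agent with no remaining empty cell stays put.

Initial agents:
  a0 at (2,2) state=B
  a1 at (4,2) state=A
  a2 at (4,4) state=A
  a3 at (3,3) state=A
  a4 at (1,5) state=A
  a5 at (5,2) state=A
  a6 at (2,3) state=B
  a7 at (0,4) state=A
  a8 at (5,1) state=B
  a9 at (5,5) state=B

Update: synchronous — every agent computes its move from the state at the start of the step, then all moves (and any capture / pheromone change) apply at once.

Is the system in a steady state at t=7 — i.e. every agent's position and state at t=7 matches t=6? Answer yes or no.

t=1: a0@(2,2):B a1@(4,2):A a2@(4,4):A a3@(3,3):A a4@(1,5):A a5@(5,2):A a6@(2,3):B a7@(0,4):A a8@(0,0):B a9@(0,1):B
t=2: (unchanged — steady state)

yes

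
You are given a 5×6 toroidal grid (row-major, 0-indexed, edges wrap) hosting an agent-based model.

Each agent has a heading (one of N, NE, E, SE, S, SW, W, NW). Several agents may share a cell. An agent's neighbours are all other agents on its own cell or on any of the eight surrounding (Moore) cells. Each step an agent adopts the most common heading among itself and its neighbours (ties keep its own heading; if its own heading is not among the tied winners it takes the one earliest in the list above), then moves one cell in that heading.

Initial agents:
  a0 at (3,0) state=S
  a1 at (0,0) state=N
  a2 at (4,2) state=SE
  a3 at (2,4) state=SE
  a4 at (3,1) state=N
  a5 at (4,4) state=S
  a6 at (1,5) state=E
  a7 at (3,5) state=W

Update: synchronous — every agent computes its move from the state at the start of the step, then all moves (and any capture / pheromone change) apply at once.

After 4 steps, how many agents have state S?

8

t=1: a0@(4,0):S a1@(4,0):N a2@(0,3):SE a3@(3,5):SE a4@(2,1):N a5@(0,4):S a6@(1,0):E a7@(4,5):S
t=2: a0@(0,0):S a1@(0,0):S a2@(1,4):SE a3@(4,5):S a4@(1,1):N a5@(1,4):S a6@(1,1):E a7@(0,5):S
t=3: a0@(1,0):S a1@(1,0):S a2@(2,4):S a3@(0,5):S a4@(2,1):S a5@(2,4):S a6@(2,1):S a7@(1,5):S
t=4: a0@(2,0):S a1@(2,0):S a2@(3,4):S a3@(1,5):S a4@(3,1):S a5@(3,4):S a6@(3,1):S a7@(2,5):S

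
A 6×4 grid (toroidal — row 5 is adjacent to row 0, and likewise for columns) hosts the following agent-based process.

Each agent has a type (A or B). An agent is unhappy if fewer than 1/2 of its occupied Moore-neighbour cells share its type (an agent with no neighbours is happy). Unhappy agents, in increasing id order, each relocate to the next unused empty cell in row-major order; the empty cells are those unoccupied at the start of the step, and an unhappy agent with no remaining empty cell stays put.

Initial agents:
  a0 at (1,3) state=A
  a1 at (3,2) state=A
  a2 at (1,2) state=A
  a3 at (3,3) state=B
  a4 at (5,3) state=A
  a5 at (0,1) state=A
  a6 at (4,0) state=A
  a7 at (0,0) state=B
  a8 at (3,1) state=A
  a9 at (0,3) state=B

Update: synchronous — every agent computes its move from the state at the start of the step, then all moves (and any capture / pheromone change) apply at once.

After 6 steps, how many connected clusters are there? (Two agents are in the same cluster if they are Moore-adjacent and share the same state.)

t=1: a0@(0,2):A a1@(3,2):A a2@(1,2):A a3@(1,0):B a4@(1,1):A a5@(0,1):A a6@(4,0):A a7@(2,0):B a8@(3,1):A a9@(2,1):B
t=2: a0@(0,2):A a1@(3,2):A a2@(1,2):A a3@(1,0):B a4@(1,1):A a5@(0,1):A a6@(4,0):A a7@(2,0):B a8@(3,1):A a9@(0,0):B
t=3: a0@(0,2):A a1@(3,2):A a2@(1,2):A a3@(1,0):B a4@(1,1):A a5@(0,1):A a6@(4,0):A a7@(0,3):B a8@(3,1):A a9@(1,3):B
t=4: (unchanged — steady state)

3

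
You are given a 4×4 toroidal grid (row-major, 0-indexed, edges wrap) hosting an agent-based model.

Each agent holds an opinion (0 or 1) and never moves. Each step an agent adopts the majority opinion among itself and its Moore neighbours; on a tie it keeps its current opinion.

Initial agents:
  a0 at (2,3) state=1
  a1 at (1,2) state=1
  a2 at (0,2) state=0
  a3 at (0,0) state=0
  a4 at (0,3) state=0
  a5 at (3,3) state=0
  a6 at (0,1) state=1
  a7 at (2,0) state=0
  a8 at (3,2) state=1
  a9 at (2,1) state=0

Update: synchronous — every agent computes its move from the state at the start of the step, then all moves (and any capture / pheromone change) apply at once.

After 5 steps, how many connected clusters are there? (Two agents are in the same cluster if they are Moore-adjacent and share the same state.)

t=1: a0@(2,3):1 a1@(1,2):1 a2@(0,2):0 a3@(0,0):0 a4@(0,3):0 a5@(3,3):0 a6@(0,1):1 a7@(2,0):0 a8@(3,2):0 a9@(2,1):0
t=2: a0@(2,3):0 a1@(1,2):1 a2@(0,2):0 a3@(0,0):0 a4@(0,3):0 a5@(3,3):0 a6@(0,1):0 a7@(2,0):0 a8@(3,2):0 a9@(2,1):0
t=3: a0@(2,3):0 a1@(1,2):0 a2@(0,2):0 a3@(0,0):0 a4@(0,3):0 a5@(3,3):0 a6@(0,1):0 a7@(2,0):0 a8@(3,2):0 a9@(2,1):0
t=4: (unchanged — steady state)

1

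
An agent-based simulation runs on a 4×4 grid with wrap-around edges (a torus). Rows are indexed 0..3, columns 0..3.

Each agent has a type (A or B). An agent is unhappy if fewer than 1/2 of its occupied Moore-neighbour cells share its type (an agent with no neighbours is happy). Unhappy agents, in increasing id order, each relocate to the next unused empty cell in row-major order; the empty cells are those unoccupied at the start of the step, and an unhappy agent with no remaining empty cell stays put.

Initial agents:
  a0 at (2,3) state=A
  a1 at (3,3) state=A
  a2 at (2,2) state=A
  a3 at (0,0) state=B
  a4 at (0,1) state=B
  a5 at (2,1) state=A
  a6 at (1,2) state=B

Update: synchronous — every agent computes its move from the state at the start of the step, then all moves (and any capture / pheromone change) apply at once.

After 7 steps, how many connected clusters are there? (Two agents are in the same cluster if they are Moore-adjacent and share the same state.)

2

t=1: a0@(2,3):A a1@(3,3):A a2@(2,2):A a3@(0,0):B a4@(0,1):B a5@(2,1):A a6@(0,2):B
t=2: (unchanged — steady state)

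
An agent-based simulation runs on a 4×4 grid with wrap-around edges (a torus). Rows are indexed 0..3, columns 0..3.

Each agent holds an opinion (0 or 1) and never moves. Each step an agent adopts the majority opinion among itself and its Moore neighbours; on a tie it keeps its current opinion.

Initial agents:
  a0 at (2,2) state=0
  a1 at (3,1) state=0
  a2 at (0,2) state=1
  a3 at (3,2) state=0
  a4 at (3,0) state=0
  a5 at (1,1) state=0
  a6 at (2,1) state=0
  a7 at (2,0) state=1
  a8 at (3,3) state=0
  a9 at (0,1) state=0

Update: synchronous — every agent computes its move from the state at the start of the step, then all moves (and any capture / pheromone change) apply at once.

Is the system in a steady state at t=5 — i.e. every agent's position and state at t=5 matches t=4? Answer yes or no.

yes

t=1: a0@(2,2):0 a1@(3,1):0 a2@(0,2):0 a3@(3,2):0 a4@(3,0):0 a5@(1,1):0 a6@(2,1):0 a7@(2,0):0 a8@(3,3):0 a9@(0,1):0
t=2: (unchanged — steady state)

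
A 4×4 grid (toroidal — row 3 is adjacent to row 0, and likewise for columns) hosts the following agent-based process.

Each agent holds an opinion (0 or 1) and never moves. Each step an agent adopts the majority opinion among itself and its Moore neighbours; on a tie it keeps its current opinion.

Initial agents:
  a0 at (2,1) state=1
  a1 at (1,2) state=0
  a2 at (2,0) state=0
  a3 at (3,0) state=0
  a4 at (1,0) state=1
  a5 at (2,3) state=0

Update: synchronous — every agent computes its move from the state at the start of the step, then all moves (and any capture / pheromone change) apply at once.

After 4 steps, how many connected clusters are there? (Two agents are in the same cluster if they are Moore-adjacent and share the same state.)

t=1: a0@(2,1):0 a1@(1,2):0 a2@(2,0):0 a3@(3,0):0 a4@(1,0):1 a5@(2,3):0
t=2: a0@(2,1):0 a1@(1,2):0 a2@(2,0):0 a3@(3,0):0 a4@(1,0):0 a5@(2,3):0
t=3: (unchanged — steady state)

1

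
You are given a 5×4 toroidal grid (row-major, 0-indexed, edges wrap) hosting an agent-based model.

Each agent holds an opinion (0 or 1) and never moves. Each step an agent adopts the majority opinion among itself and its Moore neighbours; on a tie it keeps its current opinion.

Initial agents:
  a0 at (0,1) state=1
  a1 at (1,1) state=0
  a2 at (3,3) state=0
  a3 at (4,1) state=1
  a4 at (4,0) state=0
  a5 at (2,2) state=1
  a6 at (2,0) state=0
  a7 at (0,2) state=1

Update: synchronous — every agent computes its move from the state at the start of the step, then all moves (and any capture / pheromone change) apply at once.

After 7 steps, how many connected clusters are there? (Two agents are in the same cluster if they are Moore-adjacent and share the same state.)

2

t=1: a0@(0,1):1 a1@(1,1):1 a2@(3,3):0 a3@(4,1):1 a4@(4,0):0 a5@(2,2):0 a6@(2,0):0 a7@(0,2):1
t=2: (unchanged — steady state)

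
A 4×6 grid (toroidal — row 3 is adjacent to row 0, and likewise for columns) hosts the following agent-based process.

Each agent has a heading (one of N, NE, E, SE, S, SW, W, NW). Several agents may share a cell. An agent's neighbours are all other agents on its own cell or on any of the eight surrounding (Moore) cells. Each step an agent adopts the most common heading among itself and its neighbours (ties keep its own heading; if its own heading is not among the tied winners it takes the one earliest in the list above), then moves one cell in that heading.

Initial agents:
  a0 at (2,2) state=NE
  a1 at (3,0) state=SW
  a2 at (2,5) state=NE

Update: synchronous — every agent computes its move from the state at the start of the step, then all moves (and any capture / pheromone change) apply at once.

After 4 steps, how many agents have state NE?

t=1: a0@(1,3):NE a1@(0,5):SW a2@(1,0):NE
t=2: a0@(0,4):NE a1@(1,4):SW a2@(0,1):NE
t=3: a0@(3,5):NE a1@(2,3):SW a2@(3,2):NE
t=4: a0@(2,0):NE a1@(3,2):SW a2@(2,3):NE

2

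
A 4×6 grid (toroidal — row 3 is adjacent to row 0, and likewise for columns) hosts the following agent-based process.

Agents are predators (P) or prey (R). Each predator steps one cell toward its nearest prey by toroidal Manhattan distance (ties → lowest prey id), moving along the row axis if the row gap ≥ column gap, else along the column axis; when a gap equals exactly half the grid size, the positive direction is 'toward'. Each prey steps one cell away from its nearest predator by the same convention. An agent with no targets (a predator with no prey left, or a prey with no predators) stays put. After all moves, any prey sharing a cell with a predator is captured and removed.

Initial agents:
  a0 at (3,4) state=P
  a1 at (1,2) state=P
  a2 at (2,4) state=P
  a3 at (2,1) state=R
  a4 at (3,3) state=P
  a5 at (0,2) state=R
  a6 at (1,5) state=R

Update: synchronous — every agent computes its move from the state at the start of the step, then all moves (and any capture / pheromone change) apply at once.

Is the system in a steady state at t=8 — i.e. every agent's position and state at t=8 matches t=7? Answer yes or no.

yes

t=1: a0@(3,3):P a1@(0,2):P a2@(1,4):P a3@(3,1):R a4@(0,3):P a5@(3,2):R a6@(0,5):R
t=2: a0@(3,2):P a1@(3,2):P a2@(0,4):P a3@(3,0):R a4@(3,3):P a5@(3,1):R a6@(3,5):R
t=3: a0@(3,1):P a1@(3,1):P a2@(3,4):P a3@(3,5):R a4@(3,2):P a5@(3,0):R a6@(2,5):R
t=4: a0@(3,0):P a1@(3,0):P a2@(3,5):P a4@(3,1):P a6@(1,5):R
t=5: a0@(0,0):P a1@(0,0):P a2@(0,5):P a4@(0,1):P
t=6: (unchanged — steady state)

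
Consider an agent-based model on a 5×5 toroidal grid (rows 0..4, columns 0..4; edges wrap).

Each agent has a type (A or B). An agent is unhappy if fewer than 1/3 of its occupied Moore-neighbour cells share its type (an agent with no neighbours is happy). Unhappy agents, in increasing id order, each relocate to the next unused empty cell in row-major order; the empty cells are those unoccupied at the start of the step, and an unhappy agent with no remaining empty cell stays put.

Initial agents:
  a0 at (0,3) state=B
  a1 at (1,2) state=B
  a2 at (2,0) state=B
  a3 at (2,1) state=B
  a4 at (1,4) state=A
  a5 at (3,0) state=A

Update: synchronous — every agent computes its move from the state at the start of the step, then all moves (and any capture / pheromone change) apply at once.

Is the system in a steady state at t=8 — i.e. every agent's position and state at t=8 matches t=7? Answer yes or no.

yes

t=1: a0@(0,3):B a1@(1,2):B a2@(2,0):B a3@(2,1):B a4@(0,0):A a5@(0,1):A
t=2: (unchanged — steady state)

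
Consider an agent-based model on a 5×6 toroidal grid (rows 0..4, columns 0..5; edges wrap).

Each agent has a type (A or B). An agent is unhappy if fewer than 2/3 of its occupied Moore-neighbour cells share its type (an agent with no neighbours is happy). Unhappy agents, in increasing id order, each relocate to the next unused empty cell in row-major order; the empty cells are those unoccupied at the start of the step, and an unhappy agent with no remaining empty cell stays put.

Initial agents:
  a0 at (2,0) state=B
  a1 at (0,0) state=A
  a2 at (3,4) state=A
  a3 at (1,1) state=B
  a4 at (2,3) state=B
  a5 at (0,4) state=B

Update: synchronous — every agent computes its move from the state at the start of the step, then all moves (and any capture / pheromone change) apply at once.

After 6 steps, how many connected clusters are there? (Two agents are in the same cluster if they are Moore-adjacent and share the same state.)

t=1: a0@(2,0):B a1@(0,1):A a2@(0,2):A a3@(0,3):B a4@(0,5):B a5@(0,4):B
t=2: a0@(2,0):B a1@(0,1):A a2@(0,0):A a3@(1,0):B a4@(0,5):B a5@(0,4):B
t=3: a0@(2,0):B a1@(0,2):A a2@(0,3):A a3@(1,1):B a4@(0,5):B a5@(0,4):B
t=4: a0@(2,0):B a1@(0,0):A a2@(0,1):A a3@(1,0):B a4@(0,5):B a5@(1,2):B
t=5: a0@(2,0):B a1@(0,2):A a2@(0,3):A a3@(0,4):B a4@(1,1):B a5@(1,3):B
t=6: a0@(2,0):B a1@(0,0):A a2@(0,1):A a3@(0,5):B a4@(1,0):B a5@(1,2):B

3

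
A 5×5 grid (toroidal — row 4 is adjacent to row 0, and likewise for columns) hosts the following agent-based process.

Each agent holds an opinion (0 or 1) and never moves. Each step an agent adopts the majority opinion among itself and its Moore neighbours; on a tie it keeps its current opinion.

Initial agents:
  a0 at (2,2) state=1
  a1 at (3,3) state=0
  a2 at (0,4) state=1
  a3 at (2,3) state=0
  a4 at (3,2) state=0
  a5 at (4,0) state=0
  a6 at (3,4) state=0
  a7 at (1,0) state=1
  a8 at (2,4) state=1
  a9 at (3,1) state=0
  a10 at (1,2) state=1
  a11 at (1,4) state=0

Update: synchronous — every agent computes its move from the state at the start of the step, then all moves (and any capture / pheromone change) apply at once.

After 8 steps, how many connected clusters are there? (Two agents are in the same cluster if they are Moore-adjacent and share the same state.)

t=1: a0@(2,2):0 a1@(3,3):0 a2@(0,4):1 a3@(2,3):0 a4@(3,2):0 a5@(4,0):0 a6@(3,4):0 a7@(1,0):1 a8@(2,4):0 a9@(3,1):0 a10@(1,2):1 a11@(1,4):1
t=2: a0@(2,2):0 a1@(3,3):0 a2@(0,4):1 a3@(2,3):0 a4@(3,2):0 a5@(4,0):0 a6@(3,4):0 a7@(1,0):1 a8@(2,4):0 a9@(3,1):0 a10@(1,2):0 a11@(1,4):1
t=3: (unchanged — steady state)

2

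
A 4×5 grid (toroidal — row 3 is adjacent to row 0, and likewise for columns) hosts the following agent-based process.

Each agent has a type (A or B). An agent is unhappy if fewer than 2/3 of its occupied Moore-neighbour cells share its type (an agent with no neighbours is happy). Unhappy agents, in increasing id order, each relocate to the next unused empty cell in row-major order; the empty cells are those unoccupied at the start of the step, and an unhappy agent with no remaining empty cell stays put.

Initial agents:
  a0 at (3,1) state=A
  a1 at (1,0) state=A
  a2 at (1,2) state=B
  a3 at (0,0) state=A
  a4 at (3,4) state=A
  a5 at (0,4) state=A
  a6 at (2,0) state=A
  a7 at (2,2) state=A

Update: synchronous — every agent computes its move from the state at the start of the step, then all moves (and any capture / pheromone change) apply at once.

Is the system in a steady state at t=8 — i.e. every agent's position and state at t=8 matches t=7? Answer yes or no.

no

t=1: a0@(3,1):A a1@(1,0):A a2@(0,1):B a3@(0,0):A a4@(3,4):A a5@(0,4):A a6@(2,0):A a7@(0,2):A
t=2: a0@(3,1):A a1@(1,0):A a2@(0,3):B a3@(0,0):A a4@(3,4):A a5@(0,4):A a6@(2,0):A a7@(1,1):A
t=3: a0@(3,1):A a1@(1,0):A a2@(0,1):B a3@(0,0):A a4@(3,4):A a5@(0,4):A a6@(2,0):A a7@(1,1):A
t=4: a0@(3,1):A a1@(1,0):A a2@(0,2):B a3@(0,0):A a4@(3,4):A a5@(0,4):A a6@(2,0):A a7@(1,1):A
t=5: a0@(3,1):A a1@(1,0):A a2@(0,1):B a3@(0,0):A a4@(3,4):A a5@(0,4):A a6@(2,0):A a7@(1,1):A
t=6: a0@(3,1):A a1@(1,0):A a2@(0,2):B a3@(0,0):A a4@(3,4):A a5@(0,4):A a6@(2,0):A a7@(1,1):A
t=7: a0@(3,1):A a1@(1,0):A a2@(0,1):B a3@(0,0):A a4@(3,4):A a5@(0,4):A a6@(2,0):A a7@(1,1):A
t=8: a0@(3,1):A a1@(1,0):A a2@(0,2):B a3@(0,0):A a4@(3,4):A a5@(0,4):A a6@(2,0):A a7@(1,1):A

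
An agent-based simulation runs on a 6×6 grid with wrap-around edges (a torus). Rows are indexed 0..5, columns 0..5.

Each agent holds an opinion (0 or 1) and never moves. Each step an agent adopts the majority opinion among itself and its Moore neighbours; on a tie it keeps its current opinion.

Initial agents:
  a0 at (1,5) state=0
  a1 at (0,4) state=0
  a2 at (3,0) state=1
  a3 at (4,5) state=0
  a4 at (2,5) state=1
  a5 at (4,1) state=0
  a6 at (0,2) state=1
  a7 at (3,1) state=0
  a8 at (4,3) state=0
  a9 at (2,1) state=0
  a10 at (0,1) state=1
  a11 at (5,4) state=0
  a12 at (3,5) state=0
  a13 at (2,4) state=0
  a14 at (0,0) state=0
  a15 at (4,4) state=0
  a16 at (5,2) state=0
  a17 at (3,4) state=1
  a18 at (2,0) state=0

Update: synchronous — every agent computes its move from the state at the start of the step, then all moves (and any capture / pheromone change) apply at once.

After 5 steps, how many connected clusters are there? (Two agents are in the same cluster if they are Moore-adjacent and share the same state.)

t=1: a0@(1,5):0 a1@(0,4):0 a2@(3,0):0 a3@(4,5):0 a4@(2,5):0 a5@(4,1):0 a6@(0,2):1 a7@(3,1):0 a8@(4,3):0 a9@(2,1):0 a10@(0,1):1 a11@(5,4):0 a12@(3,5):0 a13@(2,4):0 a14@(0,0):0 a15@(4,4):0 a16@(5,2):0 a17@(3,4):0 a18@(2,0):0
t=2: (unchanged — steady state)

2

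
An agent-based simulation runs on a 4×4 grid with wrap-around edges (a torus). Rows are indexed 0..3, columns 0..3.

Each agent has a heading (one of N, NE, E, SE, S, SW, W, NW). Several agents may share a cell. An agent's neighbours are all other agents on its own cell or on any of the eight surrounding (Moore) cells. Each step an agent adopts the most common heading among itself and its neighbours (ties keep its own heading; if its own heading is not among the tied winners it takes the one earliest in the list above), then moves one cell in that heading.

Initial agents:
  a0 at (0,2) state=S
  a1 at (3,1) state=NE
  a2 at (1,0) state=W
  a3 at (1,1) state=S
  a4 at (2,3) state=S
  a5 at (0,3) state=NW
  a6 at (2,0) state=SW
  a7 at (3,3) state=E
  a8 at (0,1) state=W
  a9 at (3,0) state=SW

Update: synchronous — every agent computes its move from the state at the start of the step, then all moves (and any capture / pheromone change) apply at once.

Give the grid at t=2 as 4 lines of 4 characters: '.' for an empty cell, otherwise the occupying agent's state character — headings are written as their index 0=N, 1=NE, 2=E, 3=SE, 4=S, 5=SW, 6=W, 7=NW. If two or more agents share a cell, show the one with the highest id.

t=1: a0@(1,2):S a1@(0,0):SW a2@(1,3):W a3@(2,1):S a4@(3,2):SW a5@(3,2):NW a6@(3,3):SW a7@(0,3):S a8@(0,0):W a9@(0,3):SW
t=2: a0@(2,2):S a1@(1,3):SW a2@(1,2):W a3@(3,1):S a4@(0,1):SW a5@(0,1):SW a6@(0,2):SW a7@(1,2):SW a8@(1,3):SW a9@(1,2):SW

.55.
..55
..4.
.4..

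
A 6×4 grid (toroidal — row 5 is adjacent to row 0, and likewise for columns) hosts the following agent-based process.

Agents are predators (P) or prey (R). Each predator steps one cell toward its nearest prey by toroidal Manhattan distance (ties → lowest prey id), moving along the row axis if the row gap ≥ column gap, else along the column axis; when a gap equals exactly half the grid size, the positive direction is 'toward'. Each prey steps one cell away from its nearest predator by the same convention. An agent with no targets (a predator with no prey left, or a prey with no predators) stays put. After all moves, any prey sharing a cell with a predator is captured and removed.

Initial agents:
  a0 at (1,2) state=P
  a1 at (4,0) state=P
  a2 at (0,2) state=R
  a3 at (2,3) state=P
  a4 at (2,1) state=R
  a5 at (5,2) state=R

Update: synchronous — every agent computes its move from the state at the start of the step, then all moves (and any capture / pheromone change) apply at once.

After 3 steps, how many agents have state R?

t=1: a0@(0,2):P a1@(3,0):P a2@(5,2):R a3@(2,0):P a4@(3,1):R a5@(4,2):R
t=2: a0@(5,2):P a1@(3,1):P a2@(4,2):R a3@(3,0):P a4@(3,2):R a5@(3,2):R
t=3: a0@(4,2):P a1@(3,2):P a3@(3,1):P a4@(3,3):R a5@(3,3):R

2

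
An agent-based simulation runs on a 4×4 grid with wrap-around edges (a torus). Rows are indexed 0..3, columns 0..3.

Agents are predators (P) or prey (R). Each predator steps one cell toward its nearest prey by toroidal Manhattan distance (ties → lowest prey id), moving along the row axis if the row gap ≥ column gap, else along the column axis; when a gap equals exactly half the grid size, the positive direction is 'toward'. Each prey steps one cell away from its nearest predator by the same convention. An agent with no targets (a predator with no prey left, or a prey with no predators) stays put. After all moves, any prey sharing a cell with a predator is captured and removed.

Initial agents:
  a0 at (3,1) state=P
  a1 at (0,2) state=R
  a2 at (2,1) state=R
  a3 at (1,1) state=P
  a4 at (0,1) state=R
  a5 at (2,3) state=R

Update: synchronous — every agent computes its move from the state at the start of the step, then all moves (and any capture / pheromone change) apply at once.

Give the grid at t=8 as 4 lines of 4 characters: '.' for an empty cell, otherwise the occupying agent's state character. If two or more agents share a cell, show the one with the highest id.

....
..R.
.RR.
.P..

t=1: a0@(2,1):P a1@(1,2):R a2@(1,1):R a3@(2,1):P a4@(1,1):R a5@(2,2):R
t=2: a0@(1,1):P a1@(0,2):R a2@(0,1):R a3@(1,1):P a4@(0,1):R a5@(2,3):R
t=3: a0@(0,1):P a1@(3,2):R a2@(3,1):R a3@(0,1):P a4@(3,1):R a5@(2,2):R
t=4: a0@(3,1):P a1@(2,2):R a2@(2,1):R a3@(3,1):P a4@(2,1):R a5@(1,2):R
t=5: a0@(2,1):P a1@(1,2):R a2@(1,1):R a3@(2,1):P a4@(1,1):R a5@(0,2):R
t=6: a0@(1,1):P a1@(0,2):R a2@(0,1):R a3@(1,1):P a4@(0,1):R a5@(3,2):R
t=7: a0@(0,1):P a1@(3,2):R a2@(3,1):R a3@(0,1):P a4@(3,1):R a5@(2,2):R
t=8: a0@(3,1):P a1@(2,2):R a2@(2,1):R a3@(3,1):P a4@(2,1):R a5@(1,2):R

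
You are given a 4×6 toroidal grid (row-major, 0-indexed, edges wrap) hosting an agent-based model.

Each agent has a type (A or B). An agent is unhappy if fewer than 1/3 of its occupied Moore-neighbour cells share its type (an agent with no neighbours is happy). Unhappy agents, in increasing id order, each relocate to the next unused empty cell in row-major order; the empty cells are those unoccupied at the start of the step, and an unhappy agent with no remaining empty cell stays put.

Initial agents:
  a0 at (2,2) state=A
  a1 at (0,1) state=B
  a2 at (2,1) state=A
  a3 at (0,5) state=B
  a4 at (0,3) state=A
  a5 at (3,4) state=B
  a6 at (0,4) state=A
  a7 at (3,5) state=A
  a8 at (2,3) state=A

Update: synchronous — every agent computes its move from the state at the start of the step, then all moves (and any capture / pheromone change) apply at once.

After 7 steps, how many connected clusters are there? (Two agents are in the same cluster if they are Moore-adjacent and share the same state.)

3

t=1: a0@(2,2):A a1@(0,1):B a2@(2,1):A a3@(0,5):B a4@(0,3):A a5@(0,0):B a6@(0,4):A a7@(3,5):A a8@(2,3):A
t=2: (unchanged — steady state)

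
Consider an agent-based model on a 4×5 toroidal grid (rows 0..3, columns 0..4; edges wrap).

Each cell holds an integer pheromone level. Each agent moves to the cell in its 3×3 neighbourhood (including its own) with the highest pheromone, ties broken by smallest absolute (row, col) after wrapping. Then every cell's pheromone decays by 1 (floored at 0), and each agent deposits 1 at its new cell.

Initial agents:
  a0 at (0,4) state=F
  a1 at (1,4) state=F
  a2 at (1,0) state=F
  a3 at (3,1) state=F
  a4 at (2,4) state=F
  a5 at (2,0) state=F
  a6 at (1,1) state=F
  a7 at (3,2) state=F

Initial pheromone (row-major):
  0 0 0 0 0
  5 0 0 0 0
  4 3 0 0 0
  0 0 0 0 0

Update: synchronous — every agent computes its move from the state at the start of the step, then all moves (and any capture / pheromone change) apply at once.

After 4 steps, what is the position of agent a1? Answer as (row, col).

t=1: a0@(1,0) a1@(1,0) a2@(1,0) a3@(2,0) a4@(1,0) a5@(1,0) a6@(1,0) a7@(2,1) | pheromone: 0 0 0 0 0 / 10 0 0 0 0 / 4 3 0 0 0 / 0 0 0 0 0
t=2: a0@(1,0) a1@(1,0) a2@(1,0) a3@(1,0) a4@(1,0) a5@(1,0) a6@(1,0) a7@(1,0) | pheromone: 0 0 0 0 0 / 17 0 0 0 0 / 3 2 0 0 0 / 0 0 0 0 0
t=3: a0@(1,0) a1@(1,0) a2@(1,0) a3@(1,0) a4@(1,0) a5@(1,0) a6@(1,0) a7@(1,0) | pheromone: 0 0 0 0 0 / 24 0 0 0 0 / 2 1 0 0 0 / 0 0 0 0 0
t=4: a0@(1,0) a1@(1,0) a2@(1,0) a3@(1,0) a4@(1,0) a5@(1,0) a6@(1,0) a7@(1,0) | pheromone: 0 0 0 0 0 / 31 0 0 0 0 / 1 0 0 0 0 / 0 0 0 0 0

(1, 0)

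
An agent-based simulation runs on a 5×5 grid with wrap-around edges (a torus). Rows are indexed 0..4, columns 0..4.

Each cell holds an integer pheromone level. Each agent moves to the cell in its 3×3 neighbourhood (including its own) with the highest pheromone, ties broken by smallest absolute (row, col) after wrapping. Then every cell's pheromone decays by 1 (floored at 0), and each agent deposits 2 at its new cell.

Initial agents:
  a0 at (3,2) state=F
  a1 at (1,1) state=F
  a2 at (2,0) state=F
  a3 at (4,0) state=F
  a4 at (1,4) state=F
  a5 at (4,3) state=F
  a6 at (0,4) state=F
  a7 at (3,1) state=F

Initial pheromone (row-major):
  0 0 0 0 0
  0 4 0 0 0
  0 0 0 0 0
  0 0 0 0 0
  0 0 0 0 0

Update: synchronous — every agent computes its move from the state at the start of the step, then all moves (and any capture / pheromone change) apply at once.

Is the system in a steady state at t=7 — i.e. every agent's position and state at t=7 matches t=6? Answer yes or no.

yes

t=1: a0@(2,1) a1@(1,1) a2@(1,1) a3@(0,0) a4@(0,0) a5@(0,2) a6@(0,0) a7@(2,0) | pheromone: 6 0 2 0 0 / 0 7 0 0 0 / 2 2 0 0 0 / 0 0 0 0 0 / 0 0 0 0 0
t=2: a0@(1,1) a1@(1,1) a2@(1,1) a3@(1,1) a4@(1,1) a5@(1,1) a6@(1,1) a7@(1,1) | pheromone: 5 0 1 0 0 / 0 22 0 0 0 / 1 1 0 0 0 / 0 0 0 0 0 / 0 0 0 0 0
t=3: a0@(1,1) a1@(1,1) a2@(1,1) a3@(1,1) a4@(1,1) a5@(1,1) a6@(1,1) a7@(1,1) | pheromone: 4 0 0 0 0 / 0 37 0 0 0 / 0 0 0 0 0 / 0 0 0 0 0 / 0 0 0 0 0
t=4: a0@(1,1) a1@(1,1) a2@(1,1) a3@(1,1) a4@(1,1) a5@(1,1) a6@(1,1) a7@(1,1) | pheromone: 3 0 0 0 0 / 0 52 0 0 0 / 0 0 0 0 0 / 0 0 0 0 0 / 0 0 0 0 0
t=5: a0@(1,1) a1@(1,1) a2@(1,1) a3@(1,1) a4@(1,1) a5@(1,1) a6@(1,1) a7@(1,1) | pheromone: 2 0 0 0 0 / 0 67 0 0 0 / 0 0 0 0 0 / 0 0 0 0 0 / 0 0 0 0 0
t=6: a0@(1,1) a1@(1,1) a2@(1,1) a3@(1,1) a4@(1,1) a5@(1,1) a6@(1,1) a7@(1,1) | pheromone: 1 0 0 0 0 / 0 82 0 0 0 / 0 0 0 0 0 / 0 0 0 0 0 / 0 0 0 0 0
t=7: a0@(1,1) a1@(1,1) a2@(1,1) a3@(1,1) a4@(1,1) a5@(1,1) a6@(1,1) a7@(1,1) | pheromone: 0 0 0 0 0 / 0 97 0 0 0 / 0 0 0 0 0 / 0 0 0 0 0 / 0 0 0 0 0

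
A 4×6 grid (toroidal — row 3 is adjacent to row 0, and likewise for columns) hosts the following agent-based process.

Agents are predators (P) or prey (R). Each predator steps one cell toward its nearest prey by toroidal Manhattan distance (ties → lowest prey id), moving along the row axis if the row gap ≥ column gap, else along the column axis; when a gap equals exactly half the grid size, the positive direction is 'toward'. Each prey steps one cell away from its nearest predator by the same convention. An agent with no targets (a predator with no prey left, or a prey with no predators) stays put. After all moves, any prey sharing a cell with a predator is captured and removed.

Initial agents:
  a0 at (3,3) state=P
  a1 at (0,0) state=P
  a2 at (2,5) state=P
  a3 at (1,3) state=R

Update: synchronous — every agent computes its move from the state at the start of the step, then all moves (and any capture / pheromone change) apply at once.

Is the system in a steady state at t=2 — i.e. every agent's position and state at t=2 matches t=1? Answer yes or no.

t=1: a0@(0,3):P a1@(0,1):P a2@(2,4):P
t=2: (unchanged — steady state)

yes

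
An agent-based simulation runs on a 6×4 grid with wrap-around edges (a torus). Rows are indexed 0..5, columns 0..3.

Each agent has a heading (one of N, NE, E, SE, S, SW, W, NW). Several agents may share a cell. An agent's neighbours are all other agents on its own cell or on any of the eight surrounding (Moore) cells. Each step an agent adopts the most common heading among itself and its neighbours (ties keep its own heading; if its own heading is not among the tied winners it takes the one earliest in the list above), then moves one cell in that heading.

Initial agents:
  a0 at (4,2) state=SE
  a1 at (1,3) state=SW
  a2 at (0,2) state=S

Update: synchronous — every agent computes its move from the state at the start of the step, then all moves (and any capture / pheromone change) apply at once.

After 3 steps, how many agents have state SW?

t=1: a0@(5,3):SE a1@(2,2):SW a2@(1,2):S
t=2: a0@(0,0):SE a1@(3,1):SW a2@(2,2):S
t=3: a0@(1,1):SE a1@(4,0):SW a2@(3,2):S

1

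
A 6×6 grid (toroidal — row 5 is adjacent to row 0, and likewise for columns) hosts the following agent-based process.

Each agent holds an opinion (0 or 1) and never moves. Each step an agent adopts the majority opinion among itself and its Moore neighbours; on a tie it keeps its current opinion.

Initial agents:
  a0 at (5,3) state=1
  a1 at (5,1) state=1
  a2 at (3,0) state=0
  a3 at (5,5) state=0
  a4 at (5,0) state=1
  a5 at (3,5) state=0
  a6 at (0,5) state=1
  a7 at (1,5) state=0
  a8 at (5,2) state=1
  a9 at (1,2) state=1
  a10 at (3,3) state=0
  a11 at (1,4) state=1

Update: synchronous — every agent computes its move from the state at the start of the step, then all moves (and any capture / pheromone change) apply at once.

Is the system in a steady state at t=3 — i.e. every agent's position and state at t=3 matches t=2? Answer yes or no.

yes

t=1: a0@(5,3):1 a1@(5,1):1 a2@(3,0):0 a3@(5,5):1 a4@(5,0):1 a5@(3,5):0 a6@(0,5):1 a7@(1,5):1 a8@(5,2):1 a9@(1,2):1 a10@(3,3):0 a11@(1,4):1
t=2: (unchanged — steady state)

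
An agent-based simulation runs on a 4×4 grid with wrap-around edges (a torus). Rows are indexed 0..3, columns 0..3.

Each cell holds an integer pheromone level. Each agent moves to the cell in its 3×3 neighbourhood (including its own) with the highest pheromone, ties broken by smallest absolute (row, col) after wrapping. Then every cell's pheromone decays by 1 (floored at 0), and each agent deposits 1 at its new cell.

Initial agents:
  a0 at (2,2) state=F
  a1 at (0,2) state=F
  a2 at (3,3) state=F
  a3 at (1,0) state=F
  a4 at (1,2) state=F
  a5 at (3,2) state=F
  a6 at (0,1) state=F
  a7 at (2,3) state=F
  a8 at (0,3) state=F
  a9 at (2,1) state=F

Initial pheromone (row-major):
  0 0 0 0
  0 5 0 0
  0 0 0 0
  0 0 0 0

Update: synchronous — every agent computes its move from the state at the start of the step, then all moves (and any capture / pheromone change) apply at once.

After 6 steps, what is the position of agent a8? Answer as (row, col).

t=1: a0@(1,1) a1@(1,1) a2@(0,0) a3@(1,1) a4@(1,1) a5@(0,1) a6@(1,1) a7@(1,0) a8@(0,0) a9@(1,1) | pheromone: 2 1 0 0 / 1 10 0 0 / 0 0 0 0 / 0 0 0 0
t=2: a0@(1,1) a1@(1,1) a2@(1,1) a3@(1,1) a4@(1,1) a5@(1,1) a6@(1,1) a7@(1,1) a8@(1,1) a9@(1,1) | pheromone: 1 0 0 0 / 0 19 0 0 / 0 0 0 0 / 0 0 0 0
t=3: a0@(1,1) a1@(1,1) a2@(1,1) a3@(1,1) a4@(1,1) a5@(1,1) a6@(1,1) a7@(1,1) a8@(1,1) a9@(1,1) | pheromone: 0 0 0 0 / 0 28 0 0 / 0 0 0 0 / 0 0 0 0
t=4: a0@(1,1) a1@(1,1) a2@(1,1) a3@(1,1) a4@(1,1) a5@(1,1) a6@(1,1) a7@(1,1) a8@(1,1) a9@(1,1) | pheromone: 0 0 0 0 / 0 37 0 0 / 0 0 0 0 / 0 0 0 0
t=5: a0@(1,1) a1@(1,1) a2@(1,1) a3@(1,1) a4@(1,1) a5@(1,1) a6@(1,1) a7@(1,1) a8@(1,1) a9@(1,1) | pheromone: 0 0 0 0 / 0 46 0 0 / 0 0 0 0 / 0 0 0 0
t=6: a0@(1,1) a1@(1,1) a2@(1,1) a3@(1,1) a4@(1,1) a5@(1,1) a6@(1,1) a7@(1,1) a8@(1,1) a9@(1,1) | pheromone: 0 0 0 0 / 0 55 0 0 / 0 0 0 0 / 0 0 0 0

(1, 1)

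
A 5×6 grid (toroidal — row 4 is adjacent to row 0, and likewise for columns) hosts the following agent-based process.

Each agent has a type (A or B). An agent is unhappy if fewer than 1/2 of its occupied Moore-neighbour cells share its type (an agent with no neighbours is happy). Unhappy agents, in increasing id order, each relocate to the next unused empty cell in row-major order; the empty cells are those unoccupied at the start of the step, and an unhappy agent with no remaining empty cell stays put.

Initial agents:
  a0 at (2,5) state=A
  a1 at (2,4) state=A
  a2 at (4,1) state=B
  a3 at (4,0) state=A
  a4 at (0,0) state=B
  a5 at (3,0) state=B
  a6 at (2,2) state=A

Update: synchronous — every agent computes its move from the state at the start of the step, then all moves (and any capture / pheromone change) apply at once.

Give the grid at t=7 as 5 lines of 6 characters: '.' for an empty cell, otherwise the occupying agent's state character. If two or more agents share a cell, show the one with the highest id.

t=1: a0@(2,5):A a1@(2,4):A a2@(4,1):B a3@(0,1):A a4@(0,0):B a5@(0,2):B a6@(2,2):A
t=2: a0@(2,5):A a1@(2,4):A a2@(4,1):B a3@(0,3):A a4@(0,0):B a5@(0,2):B a6@(2,2):A
t=3: a0@(2,5):A a1@(2,4):A a2@(4,1):B a3@(0,1):A a4@(0,0):B a5@(0,2):B a6@(2,2):A
t=4: a0@(2,5):A a1@(2,4):A a2@(4,1):B a3@(0,3):A a4@(0,0):B a5@(0,2):B a6@(2,2):A
t=5: a0@(2,5):A a1@(2,4):A a2@(4,1):B a3@(0,1):A a4@(0,0):B a5@(0,2):B a6@(2,2):A
t=6: a0@(2,5):A a1@(2,4):A a2@(4,1):B a3@(0,3):A a4@(0,0):B a5@(0,2):B a6@(2,2):A
t=7: a0@(2,5):A a1@(2,4):A a2@(4,1):B a3@(0,1):A a4@(0,0):B a5@(0,2):B a6@(2,2):A

BAB...
......
..A.AA
......
.B....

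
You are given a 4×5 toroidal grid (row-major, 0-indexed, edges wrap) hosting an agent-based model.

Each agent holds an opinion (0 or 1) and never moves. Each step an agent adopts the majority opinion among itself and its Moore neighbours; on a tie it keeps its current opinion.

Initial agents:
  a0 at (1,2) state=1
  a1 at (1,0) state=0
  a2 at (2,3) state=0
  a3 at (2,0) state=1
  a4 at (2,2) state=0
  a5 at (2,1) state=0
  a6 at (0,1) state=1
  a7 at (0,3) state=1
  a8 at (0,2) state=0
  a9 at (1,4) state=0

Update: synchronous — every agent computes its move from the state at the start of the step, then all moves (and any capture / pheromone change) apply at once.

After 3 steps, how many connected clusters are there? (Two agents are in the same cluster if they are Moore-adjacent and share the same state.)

2

t=1: a0@(1,2):0 a1@(1,0):0 a2@(2,3):0 a3@(2,0):0 a4@(2,2):0 a5@(2,1):0 a6@(0,1):1 a7@(0,3):1 a8@(0,2):1 a9@(1,4):0
t=2: (unchanged — steady state)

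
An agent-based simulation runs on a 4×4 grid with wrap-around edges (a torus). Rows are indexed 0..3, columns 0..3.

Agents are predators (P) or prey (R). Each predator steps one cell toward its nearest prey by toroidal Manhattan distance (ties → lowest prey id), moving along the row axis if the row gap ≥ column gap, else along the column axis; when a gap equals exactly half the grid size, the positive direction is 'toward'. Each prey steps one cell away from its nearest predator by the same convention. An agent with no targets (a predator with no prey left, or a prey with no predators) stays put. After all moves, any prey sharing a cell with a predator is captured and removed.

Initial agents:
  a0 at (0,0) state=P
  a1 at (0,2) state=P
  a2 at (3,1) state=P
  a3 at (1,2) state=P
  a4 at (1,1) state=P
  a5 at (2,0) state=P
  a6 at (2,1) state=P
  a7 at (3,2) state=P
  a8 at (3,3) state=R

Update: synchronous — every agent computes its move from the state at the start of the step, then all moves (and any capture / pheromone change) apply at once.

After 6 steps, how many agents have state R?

0

t=1: a0@(3,0):P a1@(3,2):P a2@(3,2):P a3@(2,2):P a4@(2,1):P a5@(3,0):P a6@(2,2):P a7@(3,3):P
t=2: (unchanged — steady state)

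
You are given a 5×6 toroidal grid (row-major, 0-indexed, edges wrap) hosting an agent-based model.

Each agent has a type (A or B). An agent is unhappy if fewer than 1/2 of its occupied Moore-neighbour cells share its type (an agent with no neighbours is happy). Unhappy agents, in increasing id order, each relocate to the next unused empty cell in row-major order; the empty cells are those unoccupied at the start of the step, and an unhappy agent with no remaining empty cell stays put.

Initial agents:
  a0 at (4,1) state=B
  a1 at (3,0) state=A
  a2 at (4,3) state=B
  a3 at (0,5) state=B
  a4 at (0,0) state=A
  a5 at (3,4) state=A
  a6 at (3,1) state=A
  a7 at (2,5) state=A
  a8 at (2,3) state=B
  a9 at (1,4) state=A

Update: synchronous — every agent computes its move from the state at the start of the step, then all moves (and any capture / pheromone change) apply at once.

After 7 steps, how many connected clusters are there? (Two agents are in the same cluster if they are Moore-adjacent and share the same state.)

2

t=1: a0@(0,1):B a1@(3,0):A a2@(0,2):B a3@(0,3):B a4@(0,4):A a5@(1,0):A a6@(3,1):A a7@(2,5):A a8@(1,1):B a9@(1,2):A
t=2: a0@(0,1):B a1@(3,0):A a2@(0,2):B a3@(0,0):B a4@(0,5):A a5@(1,3):A a6@(3,1):A a7@(2,5):A a8@(1,1):B a9@(1,4):A
t=3: (unchanged — steady state)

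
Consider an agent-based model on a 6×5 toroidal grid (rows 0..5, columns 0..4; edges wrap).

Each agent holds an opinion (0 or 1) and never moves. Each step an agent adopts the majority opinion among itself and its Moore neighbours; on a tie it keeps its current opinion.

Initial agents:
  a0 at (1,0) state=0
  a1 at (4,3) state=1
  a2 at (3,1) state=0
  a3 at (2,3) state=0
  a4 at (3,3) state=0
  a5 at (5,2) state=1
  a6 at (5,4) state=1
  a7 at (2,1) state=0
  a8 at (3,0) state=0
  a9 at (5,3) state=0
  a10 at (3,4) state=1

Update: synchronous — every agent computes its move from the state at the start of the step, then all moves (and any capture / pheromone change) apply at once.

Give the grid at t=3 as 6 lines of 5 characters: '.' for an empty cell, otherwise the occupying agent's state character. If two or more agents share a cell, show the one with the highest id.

t=1: a0@(1,0):0 a1@(4,3):1 a2@(3,1):0 a3@(2,3):0 a4@(3,3):0 a5@(5,2):1 a6@(5,4):1 a7@(2,1):0 a8@(3,0):0 a9@(5,3):1 a10@(3,4):0
t=2: (unchanged — steady state)

.....
0....
.0.0.
00.00
...1.
..111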